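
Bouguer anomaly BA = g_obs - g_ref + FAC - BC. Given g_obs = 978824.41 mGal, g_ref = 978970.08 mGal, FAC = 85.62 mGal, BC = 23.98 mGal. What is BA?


BA = g_obs - g_ref + FAC - BC
= 978824.41 - 978970.08 + 85.62 - 23.98
= -84.03 mGal

-84.03


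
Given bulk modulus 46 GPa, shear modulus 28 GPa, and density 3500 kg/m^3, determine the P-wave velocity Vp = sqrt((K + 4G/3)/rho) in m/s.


First compute the effective modulus:
K + 4G/3 = 46e9 + 4*28e9/3 = 83333333333.33 Pa
Then divide by density:
83333333333.33 / 3500 = 23809523.8095 Pa/(kg/m^3)
Take the square root:
Vp = sqrt(23809523.8095) = 4879.5 m/s

4879.5


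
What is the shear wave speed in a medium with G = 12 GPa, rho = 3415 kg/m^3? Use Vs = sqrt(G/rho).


Convert G to Pa: G = 12e9 Pa
Compute G/rho = 12e9 / 3415 = 3513909.224
Vs = sqrt(3513909.224) = 1874.54 m/s

1874.54


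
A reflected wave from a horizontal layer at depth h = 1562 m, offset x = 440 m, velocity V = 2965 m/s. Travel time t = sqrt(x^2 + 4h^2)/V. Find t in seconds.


x^2 + 4h^2 = 440^2 + 4*1562^2 = 193600 + 9759376 = 9952976
sqrt(9952976) = 3154.8338
t = 3154.8338 / 2965 = 1.064 s

1.064


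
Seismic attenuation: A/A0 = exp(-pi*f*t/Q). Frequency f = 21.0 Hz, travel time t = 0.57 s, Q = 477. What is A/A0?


pi*f*t/Q = pi*21.0*0.57/477 = 0.078836
A/A0 = exp(-0.078836) = 0.924191

0.924191


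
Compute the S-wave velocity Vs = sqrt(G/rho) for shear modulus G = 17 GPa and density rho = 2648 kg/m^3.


Convert G to Pa: G = 17e9 Pa
Compute G/rho = 17e9 / 2648 = 6419939.577
Vs = sqrt(6419939.577) = 2533.76 m/s

2533.76


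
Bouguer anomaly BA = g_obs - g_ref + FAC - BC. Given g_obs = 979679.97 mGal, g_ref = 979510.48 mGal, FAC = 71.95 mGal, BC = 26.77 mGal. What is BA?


BA = g_obs - g_ref + FAC - BC
= 979679.97 - 979510.48 + 71.95 - 26.77
= 214.67 mGal

214.67


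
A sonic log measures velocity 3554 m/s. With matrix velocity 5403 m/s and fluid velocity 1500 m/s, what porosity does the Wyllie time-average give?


1/V - 1/Vm = 1/3554 - 1/5403 = 9.629e-05
1/Vf - 1/Vm = 1/1500 - 1/5403 = 0.00048158
phi = 9.629e-05 / 0.00048158 = 0.1999

0.1999


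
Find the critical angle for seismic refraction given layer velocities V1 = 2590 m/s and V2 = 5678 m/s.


V1/V2 = 2590/5678 = 0.456147
theta_c = arcsin(0.456147) = 27.1387 degrees

27.1387


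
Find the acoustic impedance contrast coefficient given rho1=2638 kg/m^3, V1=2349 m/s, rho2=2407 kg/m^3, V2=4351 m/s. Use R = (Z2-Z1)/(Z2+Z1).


Z1 = 2638 * 2349 = 6196662
Z2 = 2407 * 4351 = 10472857
R = (10472857 - 6196662) / (10472857 + 6196662) = 4276195 / 16669519 = 0.2565

0.2565


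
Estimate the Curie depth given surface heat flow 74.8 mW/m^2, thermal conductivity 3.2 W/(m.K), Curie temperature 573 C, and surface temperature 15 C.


T_Curie - T_surf = 573 - 15 = 558 C
Convert q to W/m^2: 74.8 mW/m^2 = 0.0748 W/m^2
d = 558 * 3.2 / 0.0748 = 23871.66 m

23871.66


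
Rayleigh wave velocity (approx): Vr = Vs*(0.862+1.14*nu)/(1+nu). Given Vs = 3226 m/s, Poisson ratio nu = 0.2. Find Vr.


Numerator factor = 0.862 + 1.14*0.2 = 1.09
Denominator = 1 + 0.2 = 1.2
Vr = 3226 * 1.09 / 1.2 = 2930.28 m/s

2930.28


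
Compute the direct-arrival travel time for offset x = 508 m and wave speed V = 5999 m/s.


t = x / V
= 508 / 5999
= 0.0847 s

0.0847


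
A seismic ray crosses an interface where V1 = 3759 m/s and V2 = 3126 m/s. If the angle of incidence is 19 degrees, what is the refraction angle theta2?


sin(theta1) = sin(19 deg) = 0.325568
sin(theta2) = V2/V1 * sin(theta1) = 3126/3759 * 0.325568 = 0.270744
theta2 = arcsin(0.270744) = 15.7085 degrees

15.7085


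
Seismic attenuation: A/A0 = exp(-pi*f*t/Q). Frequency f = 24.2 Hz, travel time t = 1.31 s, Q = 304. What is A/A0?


pi*f*t/Q = pi*24.2*1.31/304 = 0.327614
A/A0 = exp(-0.327614) = 0.720641

0.720641


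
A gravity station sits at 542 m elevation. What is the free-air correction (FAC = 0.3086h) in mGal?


FAC = 0.3086 * h
= 0.3086 * 542
= 167.2612 mGal

167.2612


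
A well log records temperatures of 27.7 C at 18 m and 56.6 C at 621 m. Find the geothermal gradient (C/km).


dT = 56.6 - 27.7 = 28.9 C
dz = 621 - 18 = 603 m
gradient = dT/dz * 1000 = 28.9/603 * 1000 = 47.927 C/km

47.927


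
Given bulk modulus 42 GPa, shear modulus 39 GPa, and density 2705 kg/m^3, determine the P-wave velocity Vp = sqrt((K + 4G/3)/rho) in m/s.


First compute the effective modulus:
K + 4G/3 = 42e9 + 4*39e9/3 = 94000000000.0 Pa
Then divide by density:
94000000000.0 / 2705 = 34750462.1072 Pa/(kg/m^3)
Take the square root:
Vp = sqrt(34750462.1072) = 5894.95 m/s

5894.95


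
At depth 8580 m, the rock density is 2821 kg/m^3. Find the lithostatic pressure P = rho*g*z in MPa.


P = rho * g * z / 1e6
= 2821 * 9.81 * 8580 / 1e6
= 237443005.8 / 1e6
= 237.443 MPa

237.443


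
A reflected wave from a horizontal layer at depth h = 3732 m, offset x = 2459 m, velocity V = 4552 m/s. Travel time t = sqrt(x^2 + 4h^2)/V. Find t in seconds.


x^2 + 4h^2 = 2459^2 + 4*3732^2 = 6046681 + 55711296 = 61757977
sqrt(61757977) = 7858.6244
t = 7858.6244 / 4552 = 1.7264 s

1.7264


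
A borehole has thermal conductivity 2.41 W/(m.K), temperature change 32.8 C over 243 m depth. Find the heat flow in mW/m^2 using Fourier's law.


q = k * dT / dz * 1000
= 2.41 * 32.8 / 243 * 1000
= 0.3253 * 1000
= 325.3004 mW/m^2

325.3004


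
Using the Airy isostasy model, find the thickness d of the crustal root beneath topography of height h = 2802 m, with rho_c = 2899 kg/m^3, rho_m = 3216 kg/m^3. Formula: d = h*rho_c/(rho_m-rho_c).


rho_m - rho_c = 3216 - 2899 = 317
d = 2802 * 2899 / 317
= 8122998 / 317
= 25624.6 m

25624.6


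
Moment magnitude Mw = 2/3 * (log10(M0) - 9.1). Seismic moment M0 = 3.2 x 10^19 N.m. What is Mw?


log10(M0) = log10(3.2 x 10^19) = 19.5051
Mw = 2/3 * (19.5051 - 9.1)
= 2/3 * 10.4051
= 6.94

6.94


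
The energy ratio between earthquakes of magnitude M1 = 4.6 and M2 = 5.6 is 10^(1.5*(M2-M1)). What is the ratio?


M2 - M1 = 5.6 - 4.6 = 1.0
1.5 * 1.0 = 1.5
ratio = 10^1.5 = 31.62

31.62


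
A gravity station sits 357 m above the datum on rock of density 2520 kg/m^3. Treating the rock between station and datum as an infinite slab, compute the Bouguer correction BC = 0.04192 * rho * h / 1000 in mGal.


BC = 0.04192 * rho * h / 1000
= 0.04192 * 2520 * 357 / 1000
= 37.7129 mGal

37.7129


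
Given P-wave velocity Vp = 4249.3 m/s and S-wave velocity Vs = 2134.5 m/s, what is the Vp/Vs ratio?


Vp/Vs = 4249.3 / 2134.5
= 1.9908

1.9908


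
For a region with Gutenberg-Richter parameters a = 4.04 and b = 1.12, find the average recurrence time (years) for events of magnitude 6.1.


log10(N) = 4.04 - 1.12*6.1 = -2.792
N = 10^-2.792 = 0.001614
T = 1/N = 1/0.001614 = 619.4411 years

619.4411


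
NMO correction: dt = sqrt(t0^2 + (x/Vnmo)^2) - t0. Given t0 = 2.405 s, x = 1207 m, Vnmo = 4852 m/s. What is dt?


x/Vnmo = 1207/4852 = 0.248763
(x/Vnmo)^2 = 0.061883
t0^2 = 5.784025
sqrt(5.784025 + 0.061883) = 2.417831
dt = 2.417831 - 2.405 = 0.012831

0.012831


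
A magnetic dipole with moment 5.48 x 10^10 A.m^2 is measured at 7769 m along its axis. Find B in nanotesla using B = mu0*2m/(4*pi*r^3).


m = 5.48 x 10^10 = 54800000000 A.m^2
2m = 109600000000 A.m^2
r^3 = 7769^3 = 468916337609
B = (4pi*10^-7) * 109600000000 / (4*pi * 468916337609) * 1e9
= 137727.421933 / 5892576485522.66 * 1e9
= 23.373 nT

23.373


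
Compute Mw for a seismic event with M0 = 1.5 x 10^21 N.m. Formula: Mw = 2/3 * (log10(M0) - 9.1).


log10(M0) = log10(1.5 x 10^21) = 21.1761
Mw = 2/3 * (21.1761 - 9.1)
= 2/3 * 12.0761
= 8.05

8.05


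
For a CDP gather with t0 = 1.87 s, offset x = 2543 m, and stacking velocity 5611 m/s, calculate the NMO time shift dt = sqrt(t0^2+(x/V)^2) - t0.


x/Vnmo = 2543/5611 = 0.453217
(x/Vnmo)^2 = 0.205406
t0^2 = 3.4969
sqrt(3.4969 + 0.205406) = 1.924138
dt = 1.924138 - 1.87 = 0.054138

0.054138


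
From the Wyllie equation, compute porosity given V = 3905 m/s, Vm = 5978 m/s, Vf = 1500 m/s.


1/V - 1/Vm = 1/3905 - 1/5978 = 8.88e-05
1/Vf - 1/Vm = 1/1500 - 1/5978 = 0.00049939
phi = 8.88e-05 / 0.00049939 = 0.1778

0.1778


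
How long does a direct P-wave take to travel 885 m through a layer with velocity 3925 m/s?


t = x / V
= 885 / 3925
= 0.2255 s

0.2255


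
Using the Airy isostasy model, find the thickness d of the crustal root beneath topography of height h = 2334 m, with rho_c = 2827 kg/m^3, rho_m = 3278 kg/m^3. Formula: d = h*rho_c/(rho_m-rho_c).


rho_m - rho_c = 3278 - 2827 = 451
d = 2334 * 2827 / 451
= 6598218 / 451
= 14630.2 m

14630.2


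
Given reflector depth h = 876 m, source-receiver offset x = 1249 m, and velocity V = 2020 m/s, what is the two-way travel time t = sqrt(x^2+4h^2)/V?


x^2 + 4h^2 = 1249^2 + 4*876^2 = 1560001 + 3069504 = 4629505
sqrt(4629505) = 2151.6285
t = 2151.6285 / 2020 = 1.0652 s

1.0652


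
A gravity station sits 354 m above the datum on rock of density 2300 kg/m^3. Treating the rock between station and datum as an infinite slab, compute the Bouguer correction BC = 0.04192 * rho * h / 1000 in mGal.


BC = 0.04192 * rho * h / 1000
= 0.04192 * 2300 * 354 / 1000
= 34.1313 mGal

34.1313


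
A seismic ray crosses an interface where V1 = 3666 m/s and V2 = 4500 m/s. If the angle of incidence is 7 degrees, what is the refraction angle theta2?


sin(theta1) = sin(7 deg) = 0.121869
sin(theta2) = V2/V1 * sin(theta1) = 4500/3666 * 0.121869 = 0.149594
theta2 = arcsin(0.149594) = 8.6034 degrees

8.6034


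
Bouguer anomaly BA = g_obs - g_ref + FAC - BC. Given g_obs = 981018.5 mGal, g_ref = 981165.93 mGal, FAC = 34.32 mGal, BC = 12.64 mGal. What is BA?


BA = g_obs - g_ref + FAC - BC
= 981018.5 - 981165.93 + 34.32 - 12.64
= -125.75 mGal

-125.75


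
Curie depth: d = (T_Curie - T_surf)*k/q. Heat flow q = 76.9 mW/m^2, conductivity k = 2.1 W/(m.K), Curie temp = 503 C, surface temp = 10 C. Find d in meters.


T_Curie - T_surf = 503 - 10 = 493 C
Convert q to W/m^2: 76.9 mW/m^2 = 0.0769 W/m^2
d = 493 * 2.1 / 0.0769 = 13462.94 m

13462.94


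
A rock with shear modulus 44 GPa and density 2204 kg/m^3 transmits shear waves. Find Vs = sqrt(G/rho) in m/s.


Convert G to Pa: G = 44e9 Pa
Compute G/rho = 44e9 / 2204 = 19963702.3593
Vs = sqrt(19963702.3593) = 4468.08 m/s

4468.08


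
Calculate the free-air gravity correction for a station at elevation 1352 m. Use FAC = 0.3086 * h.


FAC = 0.3086 * h
= 0.3086 * 1352
= 417.2272 mGal

417.2272


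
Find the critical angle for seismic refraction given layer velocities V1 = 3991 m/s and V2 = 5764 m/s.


V1/V2 = 3991/5764 = 0.692401
theta_c = arcsin(0.692401) = 43.8205 degrees

43.8205


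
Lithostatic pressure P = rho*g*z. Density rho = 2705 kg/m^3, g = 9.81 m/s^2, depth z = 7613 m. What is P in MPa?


P = rho * g * z / 1e6
= 2705 * 9.81 * 7613 / 1e6
= 202018948.65 / 1e6
= 202.0189 MPa

202.0189


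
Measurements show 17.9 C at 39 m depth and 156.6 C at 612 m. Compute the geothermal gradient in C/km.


dT = 156.6 - 17.9 = 138.7 C
dz = 612 - 39 = 573 m
gradient = dT/dz * 1000 = 138.7/573 * 1000 = 242.0593 C/km

242.0593


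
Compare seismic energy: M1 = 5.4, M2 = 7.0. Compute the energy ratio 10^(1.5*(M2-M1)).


M2 - M1 = 7.0 - 5.4 = 1.6
1.5 * 1.6 = 2.4
ratio = 10^2.4 = 251.19

251.19


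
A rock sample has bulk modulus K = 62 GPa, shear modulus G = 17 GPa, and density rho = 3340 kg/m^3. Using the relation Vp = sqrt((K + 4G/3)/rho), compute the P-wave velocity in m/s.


First compute the effective modulus:
K + 4G/3 = 62e9 + 4*17e9/3 = 84666666666.67 Pa
Then divide by density:
84666666666.67 / 3340 = 25349301.3972 Pa/(kg/m^3)
Take the square root:
Vp = sqrt(25349301.3972) = 5034.81 m/s

5034.81


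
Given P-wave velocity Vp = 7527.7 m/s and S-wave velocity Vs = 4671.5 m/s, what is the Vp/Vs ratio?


Vp/Vs = 7527.7 / 4671.5
= 1.6114

1.6114


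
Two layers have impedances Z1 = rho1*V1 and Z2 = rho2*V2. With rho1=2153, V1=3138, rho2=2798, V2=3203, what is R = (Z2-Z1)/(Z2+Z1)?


Z1 = 2153 * 3138 = 6756114
Z2 = 2798 * 3203 = 8961994
R = (8961994 - 6756114) / (8961994 + 6756114) = 2205880 / 15718108 = 0.1403

0.1403


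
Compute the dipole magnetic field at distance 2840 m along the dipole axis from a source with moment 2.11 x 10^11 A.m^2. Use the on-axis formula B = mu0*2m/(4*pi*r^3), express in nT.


m = 2.11 x 10^11 = 211000000000 A.m^2
2m = 422000000000 A.m^2
r^3 = 2840^3 = 22906304000
B = (4pi*10^-7) * 422000000000 / (4*pi * 22906304000) * 1e9
= 530300.839926 / 287849105469.18 * 1e9
= 1842.2876 nT

1842.2876


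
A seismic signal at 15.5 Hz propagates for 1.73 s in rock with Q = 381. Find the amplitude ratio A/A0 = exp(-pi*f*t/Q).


pi*f*t/Q = pi*15.5*1.73/381 = 0.221107
A/A0 = exp(-0.221107) = 0.801631

0.801631


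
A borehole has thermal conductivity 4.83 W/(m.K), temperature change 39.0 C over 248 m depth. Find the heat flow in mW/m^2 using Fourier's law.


q = k * dT / dz * 1000
= 4.83 * 39.0 / 248 * 1000
= 0.759556 * 1000
= 759.5565 mW/m^2

759.5565


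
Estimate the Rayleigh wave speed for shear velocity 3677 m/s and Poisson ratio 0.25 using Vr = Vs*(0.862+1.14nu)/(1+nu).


Numerator factor = 0.862 + 1.14*0.25 = 1.147
Denominator = 1 + 0.25 = 1.25
Vr = 3677 * 1.147 / 1.25 = 3374.02 m/s

3374.02


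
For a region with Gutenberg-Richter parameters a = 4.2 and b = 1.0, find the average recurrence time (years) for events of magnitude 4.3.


log10(N) = 4.2 - 1.0*4.3 = -0.1
N = 10^-0.1 = 0.794328
T = 1/N = 1/0.794328 = 1.2589 years

1.2589


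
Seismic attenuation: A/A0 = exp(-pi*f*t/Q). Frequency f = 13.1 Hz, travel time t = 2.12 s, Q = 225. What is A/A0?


pi*f*t/Q = pi*13.1*2.12/225 = 0.38777
A/A0 = exp(-0.38777) = 0.678568

0.678568


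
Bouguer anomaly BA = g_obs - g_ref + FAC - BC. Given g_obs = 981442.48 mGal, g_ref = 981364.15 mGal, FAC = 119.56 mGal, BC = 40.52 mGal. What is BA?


BA = g_obs - g_ref + FAC - BC
= 981442.48 - 981364.15 + 119.56 - 40.52
= 157.37 mGal

157.37


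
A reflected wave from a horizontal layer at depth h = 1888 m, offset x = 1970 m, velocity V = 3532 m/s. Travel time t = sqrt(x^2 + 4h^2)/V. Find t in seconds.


x^2 + 4h^2 = 1970^2 + 4*1888^2 = 3880900 + 14258176 = 18139076
sqrt(18139076) = 4258.9994
t = 4258.9994 / 3532 = 1.2058 s

1.2058


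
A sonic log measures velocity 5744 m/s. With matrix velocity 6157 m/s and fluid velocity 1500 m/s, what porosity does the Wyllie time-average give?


1/V - 1/Vm = 1/5744 - 1/6157 = 1.168e-05
1/Vf - 1/Vm = 1/1500 - 1/6157 = 0.00050425
phi = 1.168e-05 / 0.00050425 = 0.0232

0.0232


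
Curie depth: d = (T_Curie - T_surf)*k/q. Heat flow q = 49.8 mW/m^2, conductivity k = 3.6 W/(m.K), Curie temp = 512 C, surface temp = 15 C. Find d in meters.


T_Curie - T_surf = 512 - 15 = 497 C
Convert q to W/m^2: 49.8 mW/m^2 = 0.0498 W/m^2
d = 497 * 3.6 / 0.0498 = 35927.71 m

35927.71


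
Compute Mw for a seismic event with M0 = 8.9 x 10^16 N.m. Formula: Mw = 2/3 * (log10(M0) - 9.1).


log10(M0) = log10(8.9 x 10^16) = 16.9494
Mw = 2/3 * (16.9494 - 9.1)
= 2/3 * 7.8494
= 5.23

5.23


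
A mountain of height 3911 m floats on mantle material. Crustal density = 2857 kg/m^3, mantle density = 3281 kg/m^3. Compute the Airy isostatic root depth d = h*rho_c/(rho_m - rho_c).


rho_m - rho_c = 3281 - 2857 = 424
d = 3911 * 2857 / 424
= 11173727 / 424
= 26353.13 m

26353.13


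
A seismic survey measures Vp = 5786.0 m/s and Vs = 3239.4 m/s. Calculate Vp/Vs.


Vp/Vs = 5786.0 / 3239.4
= 1.7861

1.7861


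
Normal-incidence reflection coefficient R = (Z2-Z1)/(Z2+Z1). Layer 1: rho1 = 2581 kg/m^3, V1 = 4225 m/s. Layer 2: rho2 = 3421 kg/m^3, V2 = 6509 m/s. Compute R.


Z1 = 2581 * 4225 = 10904725
Z2 = 3421 * 6509 = 22267289
R = (22267289 - 10904725) / (22267289 + 10904725) = 11362564 / 33172014 = 0.3425

0.3425


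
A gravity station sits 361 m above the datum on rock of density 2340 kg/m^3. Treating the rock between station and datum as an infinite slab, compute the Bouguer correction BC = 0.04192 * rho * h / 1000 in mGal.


BC = 0.04192 * rho * h / 1000
= 0.04192 * 2340 * 361 / 1000
= 35.4115 mGal

35.4115


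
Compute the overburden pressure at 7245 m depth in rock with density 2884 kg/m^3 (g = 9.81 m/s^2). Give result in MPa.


P = rho * g * z / 1e6
= 2884 * 9.81 * 7245 / 1e6
= 204975829.8 / 1e6
= 204.9758 MPa

204.9758


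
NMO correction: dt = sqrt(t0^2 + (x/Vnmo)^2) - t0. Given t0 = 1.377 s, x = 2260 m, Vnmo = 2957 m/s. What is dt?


x/Vnmo = 2260/2957 = 0.764288
(x/Vnmo)^2 = 0.584136
t0^2 = 1.896129
sqrt(1.896129 + 0.584136) = 1.574886
dt = 1.574886 - 1.377 = 0.197886

0.197886


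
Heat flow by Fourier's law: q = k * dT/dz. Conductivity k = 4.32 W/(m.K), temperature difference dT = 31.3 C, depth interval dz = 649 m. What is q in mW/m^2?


q = k * dT / dz * 1000
= 4.32 * 31.3 / 649 * 1000
= 0.208345 * 1000
= 208.3451 mW/m^2

208.3451


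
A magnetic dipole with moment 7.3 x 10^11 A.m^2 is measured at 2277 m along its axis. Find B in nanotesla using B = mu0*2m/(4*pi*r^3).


m = 7.3 x 10^11 = 730000000000 A.m^2
2m = 1460000000000 A.m^2
r^3 = 2277^3 = 11805627933
B = (4pi*10^-7) * 1460000000000 / (4*pi * 11805627933) * 1e9
= 1834690.109696 / 148353895941.31 * 1e9
= 12366.983 nT

12366.983


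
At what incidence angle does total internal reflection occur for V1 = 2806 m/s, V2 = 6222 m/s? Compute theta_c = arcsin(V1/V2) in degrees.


V1/V2 = 2806/6222 = 0.45098
theta_c = arcsin(0.45098) = 26.8066 degrees

26.8066


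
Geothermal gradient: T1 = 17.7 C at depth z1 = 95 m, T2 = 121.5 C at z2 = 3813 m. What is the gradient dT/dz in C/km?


dT = 121.5 - 17.7 = 103.8 C
dz = 3813 - 95 = 3718 m
gradient = dT/dz * 1000 = 103.8/3718 * 1000 = 27.9182 C/km

27.9182


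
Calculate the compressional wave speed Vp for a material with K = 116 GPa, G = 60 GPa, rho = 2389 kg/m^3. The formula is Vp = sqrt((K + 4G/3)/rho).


First compute the effective modulus:
K + 4G/3 = 116e9 + 4*60e9/3 = 196000000000.0 Pa
Then divide by density:
196000000000.0 / 2389 = 82042695.6886 Pa/(kg/m^3)
Take the square root:
Vp = sqrt(82042695.6886) = 9057.74 m/s

9057.74


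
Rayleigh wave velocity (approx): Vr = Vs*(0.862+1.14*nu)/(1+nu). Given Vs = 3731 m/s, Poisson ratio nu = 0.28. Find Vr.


Numerator factor = 0.862 + 1.14*0.28 = 1.1812
Denominator = 1 + 0.28 = 1.28
Vr = 3731 * 1.1812 / 1.28 = 3443.01 m/s

3443.01


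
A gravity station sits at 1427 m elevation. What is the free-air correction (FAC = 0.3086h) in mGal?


FAC = 0.3086 * h
= 0.3086 * 1427
= 440.3722 mGal

440.3722


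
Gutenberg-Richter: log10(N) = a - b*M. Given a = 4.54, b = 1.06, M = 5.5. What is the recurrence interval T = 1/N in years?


log10(N) = 4.54 - 1.06*5.5 = -1.29
N = 10^-1.29 = 0.051286
T = 1/N = 1/0.051286 = 19.4984 years

19.4984


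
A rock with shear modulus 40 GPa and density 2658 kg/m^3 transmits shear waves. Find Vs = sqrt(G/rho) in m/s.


Convert G to Pa: G = 40e9 Pa
Compute G/rho = 40e9 / 2658 = 15048908.9541
Vs = sqrt(15048908.9541) = 3879.29 m/s

3879.29


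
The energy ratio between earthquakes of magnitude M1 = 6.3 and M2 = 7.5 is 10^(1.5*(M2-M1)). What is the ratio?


M2 - M1 = 7.5 - 6.3 = 1.2
1.5 * 1.2 = 1.8
ratio = 10^1.8 = 63.1

63.1


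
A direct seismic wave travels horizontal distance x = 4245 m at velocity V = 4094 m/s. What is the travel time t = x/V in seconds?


t = x / V
= 4245 / 4094
= 1.0369 s

1.0369


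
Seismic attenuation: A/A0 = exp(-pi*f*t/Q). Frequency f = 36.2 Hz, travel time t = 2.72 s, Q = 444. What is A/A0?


pi*f*t/Q = pi*36.2*2.72/444 = 0.696698
A/A0 = exp(-0.696698) = 0.498228

0.498228


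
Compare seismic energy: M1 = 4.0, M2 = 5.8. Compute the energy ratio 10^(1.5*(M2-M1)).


M2 - M1 = 5.8 - 4.0 = 1.8
1.5 * 1.8 = 2.7
ratio = 10^2.7 = 501.19

501.19


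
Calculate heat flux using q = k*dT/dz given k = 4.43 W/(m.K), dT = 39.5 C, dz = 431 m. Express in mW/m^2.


q = k * dT / dz * 1000
= 4.43 * 39.5 / 431 * 1000
= 0.405998 * 1000
= 405.9977 mW/m^2

405.9977


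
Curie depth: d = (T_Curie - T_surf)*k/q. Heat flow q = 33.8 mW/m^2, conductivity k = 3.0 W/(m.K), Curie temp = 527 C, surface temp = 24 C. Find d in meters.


T_Curie - T_surf = 527 - 24 = 503 C
Convert q to W/m^2: 33.8 mW/m^2 = 0.0338 W/m^2
d = 503 * 3.0 / 0.0338 = 44644.97 m

44644.97


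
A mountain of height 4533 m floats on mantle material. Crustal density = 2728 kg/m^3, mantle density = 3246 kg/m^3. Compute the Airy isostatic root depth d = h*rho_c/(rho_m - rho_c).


rho_m - rho_c = 3246 - 2728 = 518
d = 4533 * 2728 / 518
= 12366024 / 518
= 23872.63 m

23872.63


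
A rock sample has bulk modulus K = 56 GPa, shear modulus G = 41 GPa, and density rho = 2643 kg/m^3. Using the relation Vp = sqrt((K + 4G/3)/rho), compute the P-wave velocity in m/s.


First compute the effective modulus:
K + 4G/3 = 56e9 + 4*41e9/3 = 110666666666.67 Pa
Then divide by density:
110666666666.67 / 2643 = 41871610.5436 Pa/(kg/m^3)
Take the square root:
Vp = sqrt(41871610.5436) = 6470.83 m/s

6470.83


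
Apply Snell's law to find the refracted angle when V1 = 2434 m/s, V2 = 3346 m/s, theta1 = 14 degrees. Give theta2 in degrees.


sin(theta1) = sin(14 deg) = 0.241922
sin(theta2) = V2/V1 * sin(theta1) = 3346/2434 * 0.241922 = 0.332568
theta2 = arcsin(0.332568) = 19.4247 degrees

19.4247


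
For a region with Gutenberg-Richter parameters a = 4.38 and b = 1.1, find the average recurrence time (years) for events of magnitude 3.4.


log10(N) = 4.38 - 1.1*3.4 = 0.64
N = 10^0.64 = 4.365158
T = 1/N = 1/4.365158 = 0.2291 years

0.2291


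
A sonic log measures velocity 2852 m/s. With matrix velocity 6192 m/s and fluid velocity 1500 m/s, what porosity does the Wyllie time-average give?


1/V - 1/Vm = 1/2852 - 1/6192 = 0.00018913
1/Vf - 1/Vm = 1/1500 - 1/6192 = 0.00050517
phi = 0.00018913 / 0.00050517 = 0.3744

0.3744


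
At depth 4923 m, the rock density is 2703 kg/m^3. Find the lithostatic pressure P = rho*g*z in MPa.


P = rho * g * z / 1e6
= 2703 * 9.81 * 4923 / 1e6
= 130540384.89 / 1e6
= 130.5404 MPa

130.5404


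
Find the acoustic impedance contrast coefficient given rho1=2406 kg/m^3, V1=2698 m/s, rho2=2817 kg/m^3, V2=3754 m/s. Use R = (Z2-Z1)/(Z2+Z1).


Z1 = 2406 * 2698 = 6491388
Z2 = 2817 * 3754 = 10575018
R = (10575018 - 6491388) / (10575018 + 6491388) = 4083630 / 17066406 = 0.2393

0.2393


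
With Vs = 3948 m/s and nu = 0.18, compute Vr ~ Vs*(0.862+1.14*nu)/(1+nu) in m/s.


Numerator factor = 0.862 + 1.14*0.18 = 1.0672
Denominator = 1 + 0.18 = 1.18
Vr = 3948 * 1.0672 / 1.18 = 3570.6 m/s

3570.6


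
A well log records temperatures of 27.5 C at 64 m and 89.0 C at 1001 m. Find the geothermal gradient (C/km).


dT = 89.0 - 27.5 = 61.5 C
dz = 1001 - 64 = 937 m
gradient = dT/dz * 1000 = 61.5/937 * 1000 = 65.635 C/km

65.635


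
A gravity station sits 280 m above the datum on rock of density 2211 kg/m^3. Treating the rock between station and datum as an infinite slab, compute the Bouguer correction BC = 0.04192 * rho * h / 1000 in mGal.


BC = 0.04192 * rho * h / 1000
= 0.04192 * 2211 * 280 / 1000
= 25.9518 mGal

25.9518


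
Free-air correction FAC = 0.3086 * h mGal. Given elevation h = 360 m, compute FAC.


FAC = 0.3086 * h
= 0.3086 * 360
= 111.096 mGal

111.096


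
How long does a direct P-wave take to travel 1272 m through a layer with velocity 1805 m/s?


t = x / V
= 1272 / 1805
= 0.7047 s

0.7047


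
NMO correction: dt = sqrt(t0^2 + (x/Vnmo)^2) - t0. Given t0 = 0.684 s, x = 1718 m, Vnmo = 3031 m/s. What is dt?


x/Vnmo = 1718/3031 = 0.56681
(x/Vnmo)^2 = 0.321273
t0^2 = 0.467856
sqrt(0.467856 + 0.321273) = 0.888329
dt = 0.888329 - 0.684 = 0.204329

0.204329


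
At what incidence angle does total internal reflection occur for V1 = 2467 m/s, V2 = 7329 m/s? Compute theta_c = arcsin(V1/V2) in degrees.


V1/V2 = 2467/7329 = 0.336608
theta_c = arcsin(0.336608) = 19.6703 degrees

19.6703


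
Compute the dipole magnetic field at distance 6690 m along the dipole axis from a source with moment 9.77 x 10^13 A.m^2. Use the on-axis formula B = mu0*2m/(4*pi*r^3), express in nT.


m = 9.77 x 10^13 = 97700000000000 A.m^2
2m = 195400000000000 A.m^2
r^3 = 6690^3 = 299418309000
B = (4pi*10^-7) * 195400000000000 / (4*pi * 299418309000) * 1e9
= 245546881.804578 / 3762601439618.71 * 1e9
= 65259.8703 nT

65259.8703


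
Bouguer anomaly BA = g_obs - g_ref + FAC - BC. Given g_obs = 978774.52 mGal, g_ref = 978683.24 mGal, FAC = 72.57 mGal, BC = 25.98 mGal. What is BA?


BA = g_obs - g_ref + FAC - BC
= 978774.52 - 978683.24 + 72.57 - 25.98
= 137.87 mGal

137.87


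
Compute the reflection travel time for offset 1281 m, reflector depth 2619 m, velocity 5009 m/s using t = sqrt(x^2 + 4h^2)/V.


x^2 + 4h^2 = 1281^2 + 4*2619^2 = 1640961 + 27436644 = 29077605
sqrt(29077605) = 5392.3654
t = 5392.3654 / 5009 = 1.0765 s

1.0765


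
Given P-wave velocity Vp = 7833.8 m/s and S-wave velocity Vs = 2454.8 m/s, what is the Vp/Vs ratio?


Vp/Vs = 7833.8 / 2454.8
= 3.1912

3.1912


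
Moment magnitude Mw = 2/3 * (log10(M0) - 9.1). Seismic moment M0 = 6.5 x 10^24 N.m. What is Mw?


log10(M0) = log10(6.5 x 10^24) = 24.8129
Mw = 2/3 * (24.8129 - 9.1)
= 2/3 * 15.7129
= 10.48

10.48


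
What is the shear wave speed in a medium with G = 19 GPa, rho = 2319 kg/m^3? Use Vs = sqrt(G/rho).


Convert G to Pa: G = 19e9 Pa
Compute G/rho = 19e9 / 2319 = 8193186.7184
Vs = sqrt(8193186.7184) = 2862.37 m/s

2862.37


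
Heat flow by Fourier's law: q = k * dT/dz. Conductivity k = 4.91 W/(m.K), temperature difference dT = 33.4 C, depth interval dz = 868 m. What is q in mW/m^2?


q = k * dT / dz * 1000
= 4.91 * 33.4 / 868 * 1000
= 0.188933 * 1000
= 188.9332 mW/m^2

188.9332


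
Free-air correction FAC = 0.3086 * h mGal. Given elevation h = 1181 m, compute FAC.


FAC = 0.3086 * h
= 0.3086 * 1181
= 364.4566 mGal

364.4566


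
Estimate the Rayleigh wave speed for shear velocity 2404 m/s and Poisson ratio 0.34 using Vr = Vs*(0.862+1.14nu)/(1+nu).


Numerator factor = 0.862 + 1.14*0.34 = 1.2496
Denominator = 1 + 0.34 = 1.34
Vr = 2404 * 1.2496 / 1.34 = 2241.82 m/s

2241.82


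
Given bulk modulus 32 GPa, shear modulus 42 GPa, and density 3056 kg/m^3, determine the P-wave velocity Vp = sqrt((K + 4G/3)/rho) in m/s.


First compute the effective modulus:
K + 4G/3 = 32e9 + 4*42e9/3 = 88000000000.0 Pa
Then divide by density:
88000000000.0 / 3056 = 28795811.5183 Pa/(kg/m^3)
Take the square root:
Vp = sqrt(28795811.5183) = 5366.17 m/s

5366.17


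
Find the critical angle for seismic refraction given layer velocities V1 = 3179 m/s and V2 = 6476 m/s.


V1/V2 = 3179/6476 = 0.490889
theta_c = arcsin(0.490889) = 29.3991 degrees

29.3991


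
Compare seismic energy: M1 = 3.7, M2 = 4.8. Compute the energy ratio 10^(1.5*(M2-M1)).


M2 - M1 = 4.8 - 3.7 = 1.1
1.5 * 1.1 = 1.65
ratio = 10^1.65 = 44.67

44.67


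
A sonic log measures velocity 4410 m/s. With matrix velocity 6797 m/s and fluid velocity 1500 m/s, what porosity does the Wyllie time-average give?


1/V - 1/Vm = 1/4410 - 1/6797 = 7.963e-05
1/Vf - 1/Vm = 1/1500 - 1/6797 = 0.00051954
phi = 7.963e-05 / 0.00051954 = 0.1533

0.1533


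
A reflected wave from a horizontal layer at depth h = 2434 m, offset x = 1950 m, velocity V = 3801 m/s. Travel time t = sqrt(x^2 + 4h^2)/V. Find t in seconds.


x^2 + 4h^2 = 1950^2 + 4*2434^2 = 3802500 + 23697424 = 27499924
sqrt(27499924) = 5244.037
t = 5244.037 / 3801 = 1.3796 s

1.3796


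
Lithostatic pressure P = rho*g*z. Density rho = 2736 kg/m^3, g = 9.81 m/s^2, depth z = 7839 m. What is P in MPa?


P = rho * g * z / 1e6
= 2736 * 9.81 * 7839 / 1e6
= 210400014.24 / 1e6
= 210.4 MPa

210.4


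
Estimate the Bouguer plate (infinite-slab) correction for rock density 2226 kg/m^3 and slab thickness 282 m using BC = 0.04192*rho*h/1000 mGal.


BC = 0.04192 * rho * h / 1000
= 0.04192 * 2226 * 282 / 1000
= 26.3145 mGal

26.3145


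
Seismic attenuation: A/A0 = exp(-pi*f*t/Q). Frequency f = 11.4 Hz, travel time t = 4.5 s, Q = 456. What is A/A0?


pi*f*t/Q = pi*11.4*4.5/456 = 0.353429
A/A0 = exp(-0.353429) = 0.702276

0.702276


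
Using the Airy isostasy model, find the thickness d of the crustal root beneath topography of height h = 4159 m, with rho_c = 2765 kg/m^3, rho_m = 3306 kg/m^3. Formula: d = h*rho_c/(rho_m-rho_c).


rho_m - rho_c = 3306 - 2765 = 541
d = 4159 * 2765 / 541
= 11499635 / 541
= 21256.26 m

21256.26


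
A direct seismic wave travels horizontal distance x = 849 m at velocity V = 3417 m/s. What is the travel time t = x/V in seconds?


t = x / V
= 849 / 3417
= 0.2485 s

0.2485


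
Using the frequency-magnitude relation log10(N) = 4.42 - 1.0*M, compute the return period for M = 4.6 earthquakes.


log10(N) = 4.42 - 1.0*4.6 = -0.18
N = 10^-0.18 = 0.660693
T = 1/N = 1/0.660693 = 1.5136 years

1.5136


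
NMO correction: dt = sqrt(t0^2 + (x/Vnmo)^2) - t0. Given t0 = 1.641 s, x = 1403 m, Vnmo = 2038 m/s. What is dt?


x/Vnmo = 1403/2038 = 0.68842
(x/Vnmo)^2 = 0.473922
t0^2 = 2.692881
sqrt(2.692881 + 0.473922) = 1.779551
dt = 1.779551 - 1.641 = 0.138551

0.138551


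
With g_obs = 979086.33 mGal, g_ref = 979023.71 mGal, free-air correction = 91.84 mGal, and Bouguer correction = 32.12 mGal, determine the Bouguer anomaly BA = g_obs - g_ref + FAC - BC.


BA = g_obs - g_ref + FAC - BC
= 979086.33 - 979023.71 + 91.84 - 32.12
= 122.34 mGal

122.34


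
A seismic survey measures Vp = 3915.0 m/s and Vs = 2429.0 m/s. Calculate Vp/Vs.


Vp/Vs = 3915.0 / 2429.0
= 1.6118

1.6118


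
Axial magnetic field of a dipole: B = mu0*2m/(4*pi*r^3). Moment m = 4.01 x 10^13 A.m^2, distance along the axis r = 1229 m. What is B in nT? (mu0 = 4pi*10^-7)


m = 4.01 x 10^13 = 40100000000000 A.m^2
2m = 80200000000000 A.m^2
r^3 = 1229^3 = 1856331989
B = (4pi*10^-7) * 80200000000000 / (4*pi * 1856331989) * 1e9
= 100782292.327161 / 23327355757.06 * 1e9
= 4320347.8944 nT

4320347.8944


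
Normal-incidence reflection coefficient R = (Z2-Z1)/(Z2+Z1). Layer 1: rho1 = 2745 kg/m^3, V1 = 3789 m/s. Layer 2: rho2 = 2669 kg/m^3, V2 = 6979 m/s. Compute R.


Z1 = 2745 * 3789 = 10400805
Z2 = 2669 * 6979 = 18626951
R = (18626951 - 10400805) / (18626951 + 10400805) = 8226146 / 29027756 = 0.2834

0.2834


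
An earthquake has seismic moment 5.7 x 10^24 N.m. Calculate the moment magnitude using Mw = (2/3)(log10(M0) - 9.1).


log10(M0) = log10(5.7 x 10^24) = 24.7559
Mw = 2/3 * (24.7559 - 9.1)
= 2/3 * 15.6559
= 10.44

10.44


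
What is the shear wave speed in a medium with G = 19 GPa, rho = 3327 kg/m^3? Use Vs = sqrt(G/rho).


Convert G to Pa: G = 19e9 Pa
Compute G/rho = 19e9 / 3327 = 5710850.6162
Vs = sqrt(5710850.6162) = 2389.74 m/s

2389.74


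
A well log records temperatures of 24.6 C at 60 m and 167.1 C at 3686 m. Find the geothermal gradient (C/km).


dT = 167.1 - 24.6 = 142.5 C
dz = 3686 - 60 = 3626 m
gradient = dT/dz * 1000 = 142.5/3626 * 1000 = 39.2995 C/km

39.2995


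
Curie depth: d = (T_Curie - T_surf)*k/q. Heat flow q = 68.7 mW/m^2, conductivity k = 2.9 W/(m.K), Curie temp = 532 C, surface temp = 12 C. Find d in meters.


T_Curie - T_surf = 532 - 12 = 520 C
Convert q to W/m^2: 68.7 mW/m^2 = 0.0687 W/m^2
d = 520 * 2.9 / 0.0687 = 21950.51 m

21950.51


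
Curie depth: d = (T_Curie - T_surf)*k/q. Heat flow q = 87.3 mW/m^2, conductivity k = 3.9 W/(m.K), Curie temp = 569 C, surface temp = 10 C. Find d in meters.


T_Curie - T_surf = 569 - 10 = 559 C
Convert q to W/m^2: 87.3 mW/m^2 = 0.0873 W/m^2
d = 559 * 3.9 / 0.0873 = 24972.51 m

24972.51


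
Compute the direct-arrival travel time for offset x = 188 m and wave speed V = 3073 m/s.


t = x / V
= 188 / 3073
= 0.0612 s

0.0612


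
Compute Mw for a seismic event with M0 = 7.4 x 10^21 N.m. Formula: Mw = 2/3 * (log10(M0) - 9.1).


log10(M0) = log10(7.4 x 10^21) = 21.8692
Mw = 2/3 * (21.8692 - 9.1)
= 2/3 * 12.7692
= 8.51

8.51


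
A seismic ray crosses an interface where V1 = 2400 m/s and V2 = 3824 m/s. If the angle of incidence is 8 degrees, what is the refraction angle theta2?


sin(theta1) = sin(8 deg) = 0.139173
sin(theta2) = V2/V1 * sin(theta1) = 3824/2400 * 0.139173 = 0.221749
theta2 = arcsin(0.221749) = 12.8118 degrees

12.8118


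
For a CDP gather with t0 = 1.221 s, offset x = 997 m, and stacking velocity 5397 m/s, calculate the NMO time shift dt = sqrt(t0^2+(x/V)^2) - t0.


x/Vnmo = 997/5397 = 0.184732
(x/Vnmo)^2 = 0.034126
t0^2 = 1.490841
sqrt(1.490841 + 0.034126) = 1.234896
dt = 1.234896 - 1.221 = 0.013896

0.013896


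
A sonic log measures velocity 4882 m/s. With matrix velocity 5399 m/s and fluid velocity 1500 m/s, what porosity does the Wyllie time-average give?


1/V - 1/Vm = 1/4882 - 1/5399 = 1.961e-05
1/Vf - 1/Vm = 1/1500 - 1/5399 = 0.00048145
phi = 1.961e-05 / 0.00048145 = 0.0407

0.0407


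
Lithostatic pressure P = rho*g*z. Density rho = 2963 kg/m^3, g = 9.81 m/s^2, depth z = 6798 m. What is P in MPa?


P = rho * g * z / 1e6
= 2963 * 9.81 * 6798 / 1e6
= 197597669.94 / 1e6
= 197.5977 MPa

197.5977


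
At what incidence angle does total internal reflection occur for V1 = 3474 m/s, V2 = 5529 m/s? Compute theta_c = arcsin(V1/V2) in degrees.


V1/V2 = 3474/5529 = 0.628323
theta_c = arcsin(0.628323) = 38.9265 degrees

38.9265


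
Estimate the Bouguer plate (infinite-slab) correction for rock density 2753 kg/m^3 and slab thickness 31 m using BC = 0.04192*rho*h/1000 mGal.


BC = 0.04192 * rho * h / 1000
= 0.04192 * 2753 * 31 / 1000
= 3.5776 mGal

3.5776


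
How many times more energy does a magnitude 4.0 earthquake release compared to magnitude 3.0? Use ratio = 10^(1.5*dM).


M2 - M1 = 4.0 - 3.0 = 1.0
1.5 * 1.0 = 1.5
ratio = 10^1.5 = 31.62

31.62


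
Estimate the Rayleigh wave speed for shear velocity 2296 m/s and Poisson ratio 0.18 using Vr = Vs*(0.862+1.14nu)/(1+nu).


Numerator factor = 0.862 + 1.14*0.18 = 1.0672
Denominator = 1 + 0.18 = 1.18
Vr = 2296 * 1.0672 / 1.18 = 2076.52 m/s

2076.52


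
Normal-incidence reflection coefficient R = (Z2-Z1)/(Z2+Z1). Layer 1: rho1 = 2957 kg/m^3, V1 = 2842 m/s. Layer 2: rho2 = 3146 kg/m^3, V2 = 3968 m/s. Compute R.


Z1 = 2957 * 2842 = 8403794
Z2 = 3146 * 3968 = 12483328
R = (12483328 - 8403794) / (12483328 + 8403794) = 4079534 / 20887122 = 0.1953

0.1953


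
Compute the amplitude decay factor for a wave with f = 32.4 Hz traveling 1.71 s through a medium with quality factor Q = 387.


pi*f*t/Q = pi*32.4*1.71/387 = 0.449759
A/A0 = exp(-0.449759) = 0.637782

0.637782


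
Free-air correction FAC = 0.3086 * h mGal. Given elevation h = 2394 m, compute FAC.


FAC = 0.3086 * h
= 0.3086 * 2394
= 738.7884 mGal

738.7884


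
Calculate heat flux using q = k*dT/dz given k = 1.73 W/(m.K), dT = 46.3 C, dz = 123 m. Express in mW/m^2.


q = k * dT / dz * 1000
= 1.73 * 46.3 / 123 * 1000
= 0.651211 * 1000
= 651.2114 mW/m^2

651.2114


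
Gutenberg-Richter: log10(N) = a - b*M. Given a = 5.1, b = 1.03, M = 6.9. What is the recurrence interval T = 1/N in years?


log10(N) = 5.1 - 1.03*6.9 = -2.007
N = 10^-2.007 = 0.00984
T = 1/N = 1/0.00984 = 101.6249 years

101.6249


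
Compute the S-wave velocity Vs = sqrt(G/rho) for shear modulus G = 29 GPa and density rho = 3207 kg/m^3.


Convert G to Pa: G = 29e9 Pa
Compute G/rho = 29e9 / 3207 = 9042719.0521
Vs = sqrt(9042719.0521) = 3007.11 m/s

3007.11


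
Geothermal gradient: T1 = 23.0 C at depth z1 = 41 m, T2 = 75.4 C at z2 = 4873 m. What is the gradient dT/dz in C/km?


dT = 75.4 - 23.0 = 52.4 C
dz = 4873 - 41 = 4832 m
gradient = dT/dz * 1000 = 52.4/4832 * 1000 = 10.8444 C/km

10.8444


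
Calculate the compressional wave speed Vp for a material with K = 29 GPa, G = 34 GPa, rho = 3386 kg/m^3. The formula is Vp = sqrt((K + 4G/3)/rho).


First compute the effective modulus:
K + 4G/3 = 29e9 + 4*34e9/3 = 74333333333.33 Pa
Then divide by density:
74333333333.33 / 3386 = 21953140.382 Pa/(kg/m^3)
Take the square root:
Vp = sqrt(21953140.382) = 4685.42 m/s

4685.42


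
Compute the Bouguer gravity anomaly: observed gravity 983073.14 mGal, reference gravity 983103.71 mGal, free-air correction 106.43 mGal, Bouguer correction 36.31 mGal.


BA = g_obs - g_ref + FAC - BC
= 983073.14 - 983103.71 + 106.43 - 36.31
= 39.55 mGal

39.55


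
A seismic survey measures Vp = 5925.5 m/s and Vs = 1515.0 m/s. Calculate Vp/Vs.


Vp/Vs = 5925.5 / 1515.0
= 3.9112

3.9112


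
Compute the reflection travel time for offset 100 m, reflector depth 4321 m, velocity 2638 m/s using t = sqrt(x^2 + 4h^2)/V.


x^2 + 4h^2 = 100^2 + 4*4321^2 = 10000 + 74684164 = 74694164
sqrt(74694164) = 8642.5786
t = 8642.5786 / 2638 = 3.2762 s

3.2762


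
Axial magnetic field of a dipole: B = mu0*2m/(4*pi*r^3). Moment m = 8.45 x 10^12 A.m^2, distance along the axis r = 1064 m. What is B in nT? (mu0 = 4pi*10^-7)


m = 8.45 x 10^12 = 8450000000000 A.m^2
2m = 16900000000000 A.m^2
r^3 = 1064^3 = 1204550144
B = (4pi*10^-7) * 16900000000000 / (4*pi * 1204550144) * 1e9
= 21237166.338267 / 15136823533.08 * 1e9
= 1403013.4058 nT

1403013.4058


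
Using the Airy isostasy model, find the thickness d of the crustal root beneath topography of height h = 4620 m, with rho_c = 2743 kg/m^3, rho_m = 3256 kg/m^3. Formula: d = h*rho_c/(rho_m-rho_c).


rho_m - rho_c = 3256 - 2743 = 513
d = 4620 * 2743 / 513
= 12672660 / 513
= 24703.04 m

24703.04


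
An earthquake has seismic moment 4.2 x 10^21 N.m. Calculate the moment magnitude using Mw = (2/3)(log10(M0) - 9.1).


log10(M0) = log10(4.2 x 10^21) = 21.6232
Mw = 2/3 * (21.6232 - 9.1)
= 2/3 * 12.5232
= 8.35

8.35


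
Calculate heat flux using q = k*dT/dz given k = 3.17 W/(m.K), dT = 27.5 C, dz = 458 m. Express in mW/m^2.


q = k * dT / dz * 1000
= 3.17 * 27.5 / 458 * 1000
= 0.190338 * 1000
= 190.3384 mW/m^2

190.3384


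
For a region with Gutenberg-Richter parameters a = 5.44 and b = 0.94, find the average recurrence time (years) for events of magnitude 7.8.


log10(N) = 5.44 - 0.94*7.8 = -1.892
N = 10^-1.892 = 0.012823
T = 1/N = 1/0.012823 = 77.983 years

77.983


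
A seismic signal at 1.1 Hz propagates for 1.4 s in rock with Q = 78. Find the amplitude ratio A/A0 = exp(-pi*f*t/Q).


pi*f*t/Q = pi*1.1*1.4/78 = 0.062026
A/A0 = exp(-0.062026) = 0.939858

0.939858


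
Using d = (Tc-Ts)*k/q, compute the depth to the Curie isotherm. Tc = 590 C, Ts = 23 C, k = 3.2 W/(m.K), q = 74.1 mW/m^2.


T_Curie - T_surf = 590 - 23 = 567 C
Convert q to W/m^2: 74.1 mW/m^2 = 0.0741 W/m^2
d = 567 * 3.2 / 0.0741 = 24485.83 m

24485.83


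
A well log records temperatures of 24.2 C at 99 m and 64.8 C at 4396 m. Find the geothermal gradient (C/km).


dT = 64.8 - 24.2 = 40.6 C
dz = 4396 - 99 = 4297 m
gradient = dT/dz * 1000 = 40.6/4297 * 1000 = 9.4485 C/km

9.4485


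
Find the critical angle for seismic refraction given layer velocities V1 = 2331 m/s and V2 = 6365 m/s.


V1/V2 = 2331/6365 = 0.366222
theta_c = arcsin(0.366222) = 21.4828 degrees

21.4828


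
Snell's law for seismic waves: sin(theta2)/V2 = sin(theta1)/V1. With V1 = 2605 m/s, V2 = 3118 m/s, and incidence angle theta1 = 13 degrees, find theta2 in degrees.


sin(theta1) = sin(13 deg) = 0.224951
sin(theta2) = V2/V1 * sin(theta1) = 3118/2605 * 0.224951 = 0.26925
theta2 = arcsin(0.26925) = 15.6197 degrees

15.6197


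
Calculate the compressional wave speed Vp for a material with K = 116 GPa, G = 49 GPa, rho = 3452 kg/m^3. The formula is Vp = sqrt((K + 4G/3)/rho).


First compute the effective modulus:
K + 4G/3 = 116e9 + 4*49e9/3 = 181333333333.33 Pa
Then divide by density:
181333333333.33 / 3452 = 52529934.3376 Pa/(kg/m^3)
Take the square root:
Vp = sqrt(52529934.3376) = 7247.75 m/s

7247.75


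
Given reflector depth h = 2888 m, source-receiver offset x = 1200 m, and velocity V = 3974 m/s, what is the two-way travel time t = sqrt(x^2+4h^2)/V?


x^2 + 4h^2 = 1200^2 + 4*2888^2 = 1440000 + 33362176 = 34802176
sqrt(34802176) = 5899.3369
t = 5899.3369 / 3974 = 1.4845 s

1.4845
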